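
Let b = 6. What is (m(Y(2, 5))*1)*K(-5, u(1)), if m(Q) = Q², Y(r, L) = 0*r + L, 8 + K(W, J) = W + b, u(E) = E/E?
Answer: -175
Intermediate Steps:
u(E) = 1
K(W, J) = -2 + W (K(W, J) = -8 + (W + 6) = -8 + (6 + W) = -2 + W)
Y(r, L) = L (Y(r, L) = 0 + L = L)
(m(Y(2, 5))*1)*K(-5, u(1)) = (5²*1)*(-2 - 5) = (25*1)*(-7) = 25*(-7) = -175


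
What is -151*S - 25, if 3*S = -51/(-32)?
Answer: -3367/32 ≈ -105.22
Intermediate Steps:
S = 17/32 (S = (-51/(-32))/3 = (-51*(-1/32))/3 = (1/3)*(51/32) = 17/32 ≈ 0.53125)
-151*S - 25 = -151*17/32 - 25 = -2567/32 - 25 = -3367/32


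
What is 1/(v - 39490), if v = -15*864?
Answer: -1/52450 ≈ -1.9066e-5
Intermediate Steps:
v = -12960
1/(v - 39490) = 1/(-12960 - 39490) = 1/(-52450) = -1/52450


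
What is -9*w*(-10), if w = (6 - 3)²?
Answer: 810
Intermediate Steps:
w = 9 (w = 3² = 9)
-9*w*(-10) = -9*9*(-10) = -81*(-10) = 810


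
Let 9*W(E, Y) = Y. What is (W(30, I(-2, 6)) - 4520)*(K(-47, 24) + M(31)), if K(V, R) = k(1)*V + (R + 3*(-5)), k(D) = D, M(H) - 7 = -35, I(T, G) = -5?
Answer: 895070/3 ≈ 2.9836e+5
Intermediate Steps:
M(H) = -28 (M(H) = 7 - 35 = -28)
W(E, Y) = Y/9
K(V, R) = -15 + R + V (K(V, R) = 1*V + (R + 3*(-5)) = V + (R - 15) = V + (-15 + R) = -15 + R + V)
(W(30, I(-2, 6)) - 4520)*(K(-47, 24) + M(31)) = ((⅑)*(-5) - 4520)*((-15 + 24 - 47) - 28) = (-5/9 - 4520)*(-38 - 28) = -40685/9*(-66) = 895070/3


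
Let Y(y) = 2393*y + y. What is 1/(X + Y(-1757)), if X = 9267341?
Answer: 1/5061083 ≈ 1.9759e-7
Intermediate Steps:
Y(y) = 2394*y
1/(X + Y(-1757)) = 1/(9267341 + 2394*(-1757)) = 1/(9267341 - 4206258) = 1/5061083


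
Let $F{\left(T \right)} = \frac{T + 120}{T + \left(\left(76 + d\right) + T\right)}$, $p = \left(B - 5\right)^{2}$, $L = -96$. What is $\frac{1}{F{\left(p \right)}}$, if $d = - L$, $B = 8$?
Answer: $\frac{190}{129} \approx 1.4729$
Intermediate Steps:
$d = 96$ ($d = \left(-1\right) \left(-96\right) = 96$)
$p = 9$ ($p = \left(8 - 5\right)^{2} = 3^{2} = 9$)
$F{\left(T \right)} = \frac{120 + T}{172 + 2 T}$ ($F{\left(T \right)} = \frac{T + 120}{T + \left(\left(76 + 96\right) + T\right)} = \frac{120 + T}{T + \left(172 + T\right)} = \frac{120 + T}{172 + 2 T}$)
$\frac{1}{F{\left(p \right)}} = \frac{1}{\frac{1}{2} \frac{1}{86 + 9} \left(120 + 9\right)} = \frac{1}{\frac{1}{2} \cdot \frac{1}{95} \cdot 129} = \frac{1}{\frac{129}{190}} = \frac{190}{129}$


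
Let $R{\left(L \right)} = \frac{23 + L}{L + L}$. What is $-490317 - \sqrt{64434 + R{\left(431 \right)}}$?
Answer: $-490317 - \frac{\sqrt{11969422111}}{431} \approx -4.9057 \cdot 10^{5}$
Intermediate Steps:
$R{\left(L \right)} = \frac{23 + L}{2 L}$
$-490317 - \sqrt{64434 + R{\left(431 \right)}} = -490317 - \sqrt{64434 + \frac{23 + 431}{2 \cdot 431}} = -490317 - \sqrt{64434 + \frac{1}{2} \cdot \frac{1}{431} \cdot 454} = -490317 - \sqrt{64434 + \frac{227}{431}} = -490317 - \sqrt{\frac{27771281}{431}} = -490317 - \frac{\sqrt{11969422111}}{431}$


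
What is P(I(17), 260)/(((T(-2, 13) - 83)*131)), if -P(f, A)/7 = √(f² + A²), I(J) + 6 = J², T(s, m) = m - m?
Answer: 7*√147689/10873 ≈ 0.24741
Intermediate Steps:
T(s, m) = 0
I(J) = -6 + J²
P(f, A) = -7*√(A² + f²) (P(f, A) = -7*√(f² + A²) = -7*√(A² + f²))
P(I(17), 260)/(((T(-2, 13) - 83)*131)) = (-7*√(260² + (-6 + 17²)²))/(((0 - 83)*131)) = (-7*√(67600 + (-6 + 289)²))/((-83*131)) = -7*√(67600 + 283²)/(-10873) = -7*√(67600 + 80089)*(-1/10873) = -7*√147689*(-1/10873) = 7*√147689/10873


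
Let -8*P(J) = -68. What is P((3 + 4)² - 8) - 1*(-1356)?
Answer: 2729/2 ≈ 1364.5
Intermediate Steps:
P(J) = 17/2 (P(J) = -⅛*(-68) = 17/2)
P((3 + 4)² - 8) - 1*(-1356) = 17/2 - 1*(-1356) = 17/2 + 1356 = 2729/2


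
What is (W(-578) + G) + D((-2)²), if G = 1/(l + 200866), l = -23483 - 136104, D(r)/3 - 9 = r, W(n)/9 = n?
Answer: -213123476/41279 ≈ -5163.0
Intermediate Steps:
W(n) = 9*n
D(r) = 27 + 3*r
l = -159587
G = 1/41279 (G = 1/(-159587 + 200866) = 1/41279 ≈ 2.4225e-5)
(W(-578) + G) + D((-2)²) = (9*(-578) + 1/41279) + (27 + 3*(-2)²) = (-5202 + 1/41279) + (27 + 3*4) = -214733357/41279 + (27 + 12) = -214733357/41279 + 39 = -213123476/41279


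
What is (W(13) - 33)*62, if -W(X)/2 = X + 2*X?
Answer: -6882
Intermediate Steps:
W(X) = -6*X (W(X) = -2*(X + 2*X) = -6*X)
(W(13) - 33)*62 = (-6*13 - 33)*62 = (-78 - 33)*62 = -111*62 = -6882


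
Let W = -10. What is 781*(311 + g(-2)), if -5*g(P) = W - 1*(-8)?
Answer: 1216017/5 ≈ 2.4320e+5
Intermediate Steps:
g(P) = ⅖ (g(P) = -(-10 - 1*(-8))/5 = -(-10 + 8)/5 = -⅕*(-2) = ⅖)
781*(311 + g(-2)) = 781*(311 + ⅖) = 781*(1557/5) = 1216017/5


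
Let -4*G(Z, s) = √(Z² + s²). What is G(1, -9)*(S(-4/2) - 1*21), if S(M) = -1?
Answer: 11*√82/2 ≈ 49.805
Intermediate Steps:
G(Z, s) = -√(Z² + s²)/4
G(1, -9)*(S(-4/2) - 1*21) = (-√(1² + (-9)²)/4)*(-1 - 1*21) = (-√(1 + 81)/4)*(-1 - 21) = -√82/4*(-22) = 11*√82/2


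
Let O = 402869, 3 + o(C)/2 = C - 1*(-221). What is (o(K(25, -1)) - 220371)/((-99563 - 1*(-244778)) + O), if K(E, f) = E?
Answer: -219885/548084 ≈ -0.40119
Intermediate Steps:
o(C) = 436 + 2*C (o(C) = -6 + 2*(C - 1*(-221)) = -6 + 2*(C + 221) = -6 + 2*(221 + C) = -6 + (442 + 2*C) = 436 + 2*C)
(o(K(25, -1)) - 220371)/((-99563 - 1*(-244778)) + O) = ((436 + 2*25) - 220371)/((-99563 - 1*(-244778)) + 402869) = ((436 + 50) - 220371)/((-99563 + 244778) + 402869) = (486 - 220371)/(145215 + 402869) = -219885/548084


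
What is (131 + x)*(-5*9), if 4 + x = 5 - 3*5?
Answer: -5265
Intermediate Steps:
x = -14 (x = -4 + (5 - 3*5) = -4 + (5 - 15) = -4 - 10 = -14)
(131 + x)*(-5*9) = (131 - 14)*(-5*9) = 117*(-45) = -5265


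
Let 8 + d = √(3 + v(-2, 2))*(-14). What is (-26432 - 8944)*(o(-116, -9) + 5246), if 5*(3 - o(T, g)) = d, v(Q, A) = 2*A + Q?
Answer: -928726128/5 - 495264*√5/5 ≈ -1.8597e+8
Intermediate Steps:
v(Q, A) = Q + 2*A
d = -8 - 14*√5 (d = -8 + √(3 + (-2 + 2*2))*(-14) = -8 + √(3 + (-2 + 4))*(-14) = -8 + √(3 + 2)*(-14) = -8 + √5*(-14) = -8 - 14*√5 ≈ -39.305)
o(T, g) = 23/5 + 14*√5/5 (o(T, g) = 3 - (-8 - 14*√5)/5 = 3 + (8/5 + 14*√5/5) = 23/5 + 14*√5/5)
(-26432 - 8944)*(o(-116, -9) + 5246) = (-26432 - 8944)*((23/5 + 14*√5/5) + 5246) = -35376*(26253/5 + 14*√5/5) = -928726128/5 - 495264*√5/5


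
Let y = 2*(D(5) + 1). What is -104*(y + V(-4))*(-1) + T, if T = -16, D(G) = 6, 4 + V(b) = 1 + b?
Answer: 712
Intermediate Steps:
V(b) = -3 + b (V(b) = -4 + (1 + b) = -3 + b)
y = 14 (y = 2*(6 + 1) = 2*7 = 14)
-104*(y + V(-4))*(-1) + T = -104*(14 + (-3 - 4))*(-1) - 16 = -104*(14 - 7)*(-1) - 16 = -728*(-1) - 16 = -104*(-7) - 16 = 728 - 16 = 712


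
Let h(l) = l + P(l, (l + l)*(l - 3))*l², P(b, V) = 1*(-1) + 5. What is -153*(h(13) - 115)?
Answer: -87822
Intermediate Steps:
P(b, V) = 4 (P(b, V) = -1 + 5 = 4)
h(l) = l + 4*l²
-153*(h(13) - 115) = -153*(13*(1 + 4*13) - 115) = -153*(13*(1 + 52) - 115) = -153*(13*53 - 115) = -153*(689 - 115) = -153*574 = -87822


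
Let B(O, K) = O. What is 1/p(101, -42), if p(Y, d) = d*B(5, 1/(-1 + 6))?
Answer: -1/210 ≈ -0.0047619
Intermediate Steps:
p(Y, d) = 5*d (p(Y, d) = d*5 = 5*d)
1/p(101, -42) = 1/(5*(-42)) = 1/(-210) = -1/210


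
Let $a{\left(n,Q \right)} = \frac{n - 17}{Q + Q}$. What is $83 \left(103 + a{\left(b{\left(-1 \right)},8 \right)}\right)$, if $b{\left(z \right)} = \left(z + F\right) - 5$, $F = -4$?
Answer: $\frac{134543}{16} \approx 8408.9$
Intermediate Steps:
$b{\left(z \right)} = -9 + z$ ($b{\left(z \right)} = \left(z - 4\right) - 5 = \left(-4 + z\right) - 5 = -9 + z$)
$a{\left(n,Q \right)} = \frac{-17 + n}{2 Q}$
$83 \left(103 + a{\left(b{\left(-1 \right)},8 \right)}\right) = 83 \left(103 + \frac{-17 - 10}{2 \cdot 8}\right) = 83 \left(103 + \frac{1}{2} \cdot \frac{1}{8} \left(-17 - 10\right)\right) = 83 \left(103 + \frac{1}{2} \cdot \frac{1}{8} \left(-27\right)\right) = 83 \left(103 - \frac{27}{16}\right) = 83 \cdot \frac{1621}{16} = \frac{134543}{16}$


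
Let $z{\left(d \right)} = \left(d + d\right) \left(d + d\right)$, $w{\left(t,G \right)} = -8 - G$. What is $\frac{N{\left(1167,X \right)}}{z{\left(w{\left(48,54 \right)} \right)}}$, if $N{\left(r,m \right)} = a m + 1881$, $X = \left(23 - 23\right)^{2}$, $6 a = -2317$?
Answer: $\frac{1881}{15376} \approx 0.12233$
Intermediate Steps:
$a = - \frac{2317}{6}$ ($a = \frac{1}{6} \left(-2317\right) = - \frac{2317}{6} \approx -386.17$)
$X = 0$ ($X = 0^{2} = 0$)
$N{\left(r,m \right)} = 1881 - \frac{2317 m}{6}$ ($N{\left(r,m \right)} = - \frac{2317 m}{6} + 1881 = 1881 - \frac{2317 m}{6}$)
$z{\left(d \right)} = 4 d^{2}$ ($z{\left(d \right)} = 2 d 2 d = 4 d^{2}$)
$\frac{N{\left(1167,X \right)}}{z{\left(w{\left(48,54 \right)} \right)}} = \frac{1881 - 0}{4 \left(-8 - 54\right)^{2}} = \frac{1881 + 0}{4 \left(-8 - 54\right)^{2}} = \frac{1881}{4 \left(-62\right)^{2}} = \frac{1881}{4 \cdot 3844} = \frac{1881}{15376}$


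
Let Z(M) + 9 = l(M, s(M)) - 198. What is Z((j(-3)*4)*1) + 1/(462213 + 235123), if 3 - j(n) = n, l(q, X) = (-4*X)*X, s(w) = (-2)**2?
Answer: -188978055/697336 ≈ -271.00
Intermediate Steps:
s(w) = 4
l(q, X) = -4*X**2
j(n) = 3 - n
Z(M) = -271 (Z(M) = -9 + (-4*4**2 - 198) = -9 + (-4*16 - 198) = -9 + (-64 - 198) = -9 - 262 = -271)
Z((j(-3)*4)*1) + 1/(462213 + 235123) = -271 + 1/(462213 + 235123) = -271 + 1/697336 = -188978055/697336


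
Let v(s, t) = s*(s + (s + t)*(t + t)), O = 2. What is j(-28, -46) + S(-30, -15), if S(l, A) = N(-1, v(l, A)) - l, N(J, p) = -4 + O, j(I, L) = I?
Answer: 0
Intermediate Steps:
v(s, t) = s*(s + 2*t*(s + t)) (v(s, t) = s*(s + (s + t)*(2*t)) = s*(s + 2*t*(s + t)))
N(J, p) = -2 (N(J, p) = -4 + 2 = -2)
S(l, A) = -2 - l
j(-28, -46) + S(-30, -15) = -28 + (-2 - 1*(-30)) = -28 + (-2 + 30) = -28 + 28 = 0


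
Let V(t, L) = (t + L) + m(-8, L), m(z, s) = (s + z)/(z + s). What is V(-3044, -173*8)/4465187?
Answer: -4427/4465187 ≈ -0.00099145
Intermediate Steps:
m(z, s) = 1 (m(z, s) = (s + z)/(s + z) = 1)
V(t, L) = 1 + L + t (V(t, L) = (t + L) + 1 = (L + t) + 1 = 1 + L + t)
V(-3044, -173*8)/4465187 = (1 - 173*8 - 3044)/4465187 = (1 - 1384 - 3044)*(1/4465187) = -4427*1/4465187 = -4427/4465187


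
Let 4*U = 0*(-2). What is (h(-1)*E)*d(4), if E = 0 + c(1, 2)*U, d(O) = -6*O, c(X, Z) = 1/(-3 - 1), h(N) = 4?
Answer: 0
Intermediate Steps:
U = 0 (U = (0*(-2))/4 = (1/4)*0 = 0)
c(X, Z) = -1/4 (c(X, Z) = 1/(-4) = -1/4)
E = 0 (E = 0 - 1/4*0 = 0 + 0 = 0)
(h(-1)*E)*d(4) = (4*0)*(-6*4) = 0*(-24) = 0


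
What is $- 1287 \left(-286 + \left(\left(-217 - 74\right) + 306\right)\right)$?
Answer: $348777$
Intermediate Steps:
$- 1287 \left(-286 + \left(\left(-217 - 74\right) + 306\right)\right) = - 1287 \left(-286 + \left(-291 + 306\right)\right) = - 1287 \left(-286 + 15\right) = \left(-1287\right) \left(-271\right) = 348777$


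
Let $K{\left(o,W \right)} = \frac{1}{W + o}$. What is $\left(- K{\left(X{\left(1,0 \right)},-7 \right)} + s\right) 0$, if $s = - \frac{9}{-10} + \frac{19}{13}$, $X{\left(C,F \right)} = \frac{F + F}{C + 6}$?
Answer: $0$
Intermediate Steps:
$X{\left(C,F \right)} = \frac{2 F}{6 + C}$
$s = \frac{307}{130}$ ($s = \left(-9\right) \left(- \frac{1}{10}\right) + 19 \cdot \frac{1}{13} = \frac{9}{10} + \frac{19}{13} = \frac{307}{130} \approx 2.3615$)
$\left(- K{\left(X{\left(1,0 \right)},-7 \right)} + s\right) 0 = \left(- \frac{1}{-7 + 2 \cdot 0 \frac{1}{6 + 1}} + \frac{307}{130}\right) 0 = \left(- \frac{1}{-7 + 2 \cdot 0 \cdot \frac{1}{7}} + \frac{307}{130}\right) 0 = \left(- \frac{1}{-7 + 0} + \frac{307}{130}\right) 0 = \left(- \frac{1}{-7} + \frac{307}{130}\right) 0 = \left(\left(-1\right) \left(- \frac{1}{7}\right) + \frac{307}{130}\right) 0 = \left(\frac{1}{7} + \frac{307}{130}\right) 0 = \frac{2279}{910} \cdot 0 = 0$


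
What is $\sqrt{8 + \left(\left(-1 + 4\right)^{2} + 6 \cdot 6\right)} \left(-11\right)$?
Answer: $- 11 \sqrt{53} \approx -80.081$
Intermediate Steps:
$\sqrt{8 + \left(\left(-1 + 4\right)^{2} + 6 \cdot 6\right)} \left(-11\right) = \sqrt{8 + \left(3^{2} + 36\right)} \left(-11\right) = \sqrt{8 + \left(9 + 36\right)} \left(-11\right) = \sqrt{8 + 45} \left(-11\right) = \sqrt{53} \left(-11\right) = - 11 \sqrt{53}$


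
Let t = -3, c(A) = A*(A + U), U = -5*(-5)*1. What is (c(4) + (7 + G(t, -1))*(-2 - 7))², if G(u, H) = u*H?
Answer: 676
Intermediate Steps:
U = 25 (U = 25*1 = 25)
c(A) = A*(25 + A) (c(A) = A*(A + 25) = A*(25 + A))
G(u, H) = H*u
(c(4) + (7 + G(t, -1))*(-2 - 7))² = (4*(25 + 4) + (7 - 1*(-3))*(-2 - 7))² = (4*29 + (7 + 3)*(-9))² = (116 + 10*(-9))² = (116 - 90)² = 26² = 676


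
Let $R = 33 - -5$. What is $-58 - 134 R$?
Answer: $-5150$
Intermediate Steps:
$R = 38$ ($R = 33 + 5 = 38$)
$-58 - 134 R = -58 - 5092 = -5150$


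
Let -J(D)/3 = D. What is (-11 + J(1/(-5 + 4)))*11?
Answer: -88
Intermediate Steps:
J(D) = -3*D
(-11 + J(1/(-5 + 4)))*11 = (-11 - 3/(-5 + 4))*11 = (-11 - 3/(-1))*11 = (-11 - 3*(-1))*11 = (-11 + 3)*11 = -8*11 = -88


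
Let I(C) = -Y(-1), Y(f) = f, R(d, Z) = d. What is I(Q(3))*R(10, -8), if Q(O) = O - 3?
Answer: 10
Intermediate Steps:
Q(O) = -3 + O
I(C) = 1 (I(C) = -1*(-1) = 1)
I(Q(3))*R(10, -8) = 1*10 = 10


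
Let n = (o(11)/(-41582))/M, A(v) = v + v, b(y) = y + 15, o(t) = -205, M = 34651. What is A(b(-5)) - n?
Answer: 28817157435/1440857882 ≈ 20.000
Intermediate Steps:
b(y) = 15 + y
A(v) = 2*v
n = 205/1440857882 (n = -205/(-41582)/34651 = -205*(-1/41582)*(1/34651) = (205/41582)*(1/34651) = 205/1440857882 ≈ 1.4228e-7)
A(b(-5)) - n = 2*(15 - 5) - 1*205/1440857882 = 2*10 - 205/1440857882 = 20 - 205/1440857882 = 28817157435/1440857882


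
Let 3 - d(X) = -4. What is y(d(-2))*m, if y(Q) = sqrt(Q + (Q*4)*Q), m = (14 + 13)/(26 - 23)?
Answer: 9*sqrt(203) ≈ 128.23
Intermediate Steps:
d(X) = 7 (d(X) = 3 - 1*(-4) = 3 + 4 = 7)
m = 9 (m = 27/3 = 27*(1/3) = 9)
y(Q) = sqrt(Q + 4*Q**2) (y(Q) = sqrt(Q + (4*Q)*Q) = sqrt(Q + 4*Q**2))
y(d(-2))*m = sqrt(7*(1 + 4*7))*9 = sqrt(7*(1 + 28))*9 = sqrt(7*29)*9 = sqrt(203)*9 = 9*sqrt(203)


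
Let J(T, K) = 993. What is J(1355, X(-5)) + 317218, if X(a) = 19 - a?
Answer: 318211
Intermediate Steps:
J(1355, X(-5)) + 317218 = 993 + 317218 = 318211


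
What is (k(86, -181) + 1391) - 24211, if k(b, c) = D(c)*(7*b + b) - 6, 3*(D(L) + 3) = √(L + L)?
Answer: -24890 + 688*I*√362/3 ≈ -24890.0 + 4363.4*I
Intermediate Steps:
D(L) = -3 + √2*√L/3 (D(L) = -3 + √(L + L)/3 = -3 + √(2*L)/3 = -3 + (√2*√L)/3 = -3 + √2*√L/3)
k(b, c) = -6 + 8*b*(-3 + √2*√c/3) (k(b, c) = (-3 + √2*√c/3)*(7*b + b) - 6 = (-3 + √2*√c/3)*(8*b) - 6 = 8*b*(-3 + √2*√c/3) - 6 = -6 + 8*b*(-3 + √2*√c/3))
(k(86, -181) + 1391) - 24211 = ((-6 + (8/3)*86*(-9 + √2*√(-181))) + 1391) - 24211 = ((-6 + (8/3)*86*(-9 + √2*(I*√181))) + 1391) - 24211 = ((-6 + (8/3)*86*(-9 + I*√362)) + 1391) - 24211 = ((-6 + (-2064 + 688*I*√362/3)) + 1391) - 24211 = ((-2070 + 688*I*√362/3) + 1391) - 24211 = (-679 + 688*I*√362/3) - 24211 = -24890 + 688*I*√362/3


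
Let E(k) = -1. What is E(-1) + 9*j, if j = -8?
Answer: -73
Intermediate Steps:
E(-1) + 9*j = -1 + 9*(-8) = -1 - 72 = -73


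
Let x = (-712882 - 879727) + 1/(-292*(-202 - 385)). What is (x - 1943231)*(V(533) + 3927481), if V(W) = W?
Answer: -1190300424820911513/85702 ≈ -1.3889e+13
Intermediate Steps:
x = -272979553035/171404 (x = -1592609 + 1/(-292*(-587)) = -1592609 + 1/171404 = -272979553035/171404 ≈ -1.5926e+6)
(x - 1943231)*(V(533) + 3927481) = (-272979553035/171404 - 1943231)*(533 + 3927481) = -606057119359/171404*3928014 = -1190300424820911513/85702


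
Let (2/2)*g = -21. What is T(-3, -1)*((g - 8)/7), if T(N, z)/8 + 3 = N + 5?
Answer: 232/7 ≈ 33.143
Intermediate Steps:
T(N, z) = 16 + 8*N (T(N, z) = -24 + 8*(N + 5) = -24 + 8*(5 + N) = -24 + (40 + 8*N) = 16 + 8*N)
g = -21
T(-3, -1)*((g - 8)/7) = (16 + 8*(-3))*((-21 - 8)/7) = (16 - 24)*((⅐)*(-29)) = -8*(-29/7) = 232/7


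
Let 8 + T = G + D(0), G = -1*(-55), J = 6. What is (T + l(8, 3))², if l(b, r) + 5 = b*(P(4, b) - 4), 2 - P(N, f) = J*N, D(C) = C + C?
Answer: 27556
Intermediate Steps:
D(C) = 2*C
G = 55
P(N, f) = 2 - 6*N
l(b, r) = -5 - 26*b (l(b, r) = -5 + b*((2 - 6*4) - 4) = -5 + b*((2 - 24) - 4) = -5 + b*(-22 - 4) = -5 + b*(-26) = -5 - 26*b)
T = 47 (T = -8 + (55 + 2*0) = -8 + (55 + 0) = -8 + 55 = 47)
(T + l(8, 3))² = (47 + (-5 - 26*8))² = (47 + (-5 - 208))² = (47 - 213)² = (-166)² = 27556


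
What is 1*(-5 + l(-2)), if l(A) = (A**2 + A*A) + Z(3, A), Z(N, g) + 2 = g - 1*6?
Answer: -7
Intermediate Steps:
Z(N, g) = -8 + g (Z(N, g) = -2 + (g - 1*6) = -2 + (g - 6) = -2 + (-6 + g) = -8 + g)
l(A) = -8 + A + 2*A**2 (l(A) = (A**2 + A*A) + (-8 + A) = (A**2 + A**2) + (-8 + A) = 2*A**2 + (-8 + A) = -8 + A + 2*A**2)
1*(-5 + l(-2)) = 1*(-5 + (-8 - 2 + 2*(-2)**2)) = 1*(-5 + (-8 - 2 + 2*4)) = 1*(-5 + (-8 - 2 + 8)) = 1*(-5 - 2) = 1*(-7) = -7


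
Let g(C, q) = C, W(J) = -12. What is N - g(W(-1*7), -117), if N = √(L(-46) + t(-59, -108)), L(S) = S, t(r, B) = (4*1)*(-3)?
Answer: 12 + I*√58 ≈ 12.0 + 7.6158*I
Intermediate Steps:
t(r, B) = -12 (t(r, B) = 4*(-3) = -12)
N = I*√58 (N = √(-46 - 12) = √(-58) = I*√58 ≈ 7.6158*I)
N - g(W(-1*7), -117) = I*√58 - 1*(-12) = I*√58 + 12 = 12 + I*√58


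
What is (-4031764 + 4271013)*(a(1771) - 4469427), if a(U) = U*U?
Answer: -318915567514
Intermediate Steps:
a(U) = U²
(-4031764 + 4271013)*(a(1771) - 4469427) = (-4031764 + 4271013)*(1771² - 4469427) = 239249*(3136441 - 4469427) = 239249*(-1332986) = -318915567514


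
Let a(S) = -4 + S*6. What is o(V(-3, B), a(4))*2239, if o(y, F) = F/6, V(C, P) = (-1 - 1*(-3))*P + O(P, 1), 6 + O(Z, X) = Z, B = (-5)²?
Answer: 22390/3 ≈ 7463.3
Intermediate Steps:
B = 25
O(Z, X) = -6 + Z
V(C, P) = -6 + 3*P (V(C, P) = (-1 - 1*(-3))*P + (-6 + P) = (-1 + 3)*P + (-6 + P) = 2*P + (-6 + P) = -6 + 3*P)
a(S) = -4 + 6*S
o(y, F) = F/6 (o(y, F) = F*(⅙) = F/6)
o(V(-3, B), a(4))*2239 = ((-4 + 6*4)/6)*2239 = ((-4 + 24)/6)*2239 = ((⅙)*20)*2239 = (10/3)*2239 = 22390/3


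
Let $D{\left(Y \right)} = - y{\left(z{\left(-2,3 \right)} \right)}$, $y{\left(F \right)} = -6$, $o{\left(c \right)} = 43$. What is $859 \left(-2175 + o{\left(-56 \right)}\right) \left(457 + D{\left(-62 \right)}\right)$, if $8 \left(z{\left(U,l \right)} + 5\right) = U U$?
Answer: $-847932644$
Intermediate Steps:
$z{\left(U,l \right)} = -5 + \frac{U^{2}}{8}$ ($z{\left(U,l \right)} = -5 + \frac{U U}{8} = -5 + \frac{U^{2}}{8}$)
$D{\left(Y \right)} = 6$ ($D{\left(Y \right)} = \left(-1\right) \left(-6\right) = 6$)
$859 \left(-2175 + o{\left(-56 \right)}\right) \left(457 + D{\left(-62 \right)}\right) = 859 \left(-2175 + 43\right) \left(457 + 6\right) = 859 \left(\left(-2132\right) 463\right) = 859 \left(-987116\right) = -847932644$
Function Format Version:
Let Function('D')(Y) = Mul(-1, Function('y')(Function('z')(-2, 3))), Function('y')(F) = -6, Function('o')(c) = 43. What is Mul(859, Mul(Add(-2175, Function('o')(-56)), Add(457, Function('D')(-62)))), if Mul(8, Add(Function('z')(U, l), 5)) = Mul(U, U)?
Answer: -847932644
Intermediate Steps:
Function('z')(U, l) = Add(-5, Mul(Rational(1, 8), Pow(U, 2))) (Function('z')(U, l) = Add(-5, Mul(Rational(1, 8), Mul(U, U))) = Add(-5, Mul(Rational(1, 8), Pow(U, 2))))
Function('D')(Y) = 6 (Function('D')(Y) = Mul(-1, -6) = 6)
Mul(859, Mul(Add(-2175, Function('o')(-56)), Add(457, Function('D')(-62)))) = Mul(859, Mul(Add(-2175, 43), Add(457, 6))) = Mul(859, Mul(-2132, 463)) = Mul(859, -987116) = -847932644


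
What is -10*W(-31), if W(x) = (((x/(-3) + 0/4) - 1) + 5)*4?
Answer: -1720/3 ≈ -573.33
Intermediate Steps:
W(x) = 16 - 4*x/3 (W(x) = (((x*(-1/3) + 0*(1/4)) - 1) + 5)*4 = (((-x/3 + 0) - 1) + 5)*4 = ((-x/3 - 1) + 5)*4 = ((-1 - x/3) + 5)*4 = (4 - x/3)*4 = 16 - 4*x/3)
-10*W(-31) = -10*(16 - 4/3*(-31)) = -10*(16 + 124/3) = -10*172/3 = -1720/3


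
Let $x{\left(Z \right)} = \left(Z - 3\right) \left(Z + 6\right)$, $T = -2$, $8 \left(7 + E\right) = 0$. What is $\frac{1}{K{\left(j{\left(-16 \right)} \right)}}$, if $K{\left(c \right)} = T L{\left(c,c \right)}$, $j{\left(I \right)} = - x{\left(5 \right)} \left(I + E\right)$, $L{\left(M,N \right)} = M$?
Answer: $- \frac{1}{1012} \approx -0.00098814$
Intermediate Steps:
$E = -7$ ($E = -7 + \frac{1}{8} \cdot 0 = -7 + 0 = -7$)
$x{\left(Z \right)} = \left(-3 + Z\right) \left(6 + Z\right)$
$j{\left(I \right)} = 154 - 22 I$ ($j{\left(I \right)} = - \left(-18 + 5^{2} + 3 \cdot 5\right) \left(I - 7\right) = - \left(-18 + 25 + 15\right) \left(-7 + I\right) = - 22 \left(-7 + I\right) = - (-154 + 22 I) = 154 - 22 I$)
$K{\left(c \right)} = - 2 c$
$\frac{1}{K{\left(j{\left(-16 \right)} \right)}} = \frac{1}{\left(-2\right) \left(154 - -352\right)} = \frac{1}{\left(-2\right) \left(154 + 352\right)} = \frac{1}{\left(-2\right) 506} = \frac{1}{-1012} = - \frac{1}{1012}$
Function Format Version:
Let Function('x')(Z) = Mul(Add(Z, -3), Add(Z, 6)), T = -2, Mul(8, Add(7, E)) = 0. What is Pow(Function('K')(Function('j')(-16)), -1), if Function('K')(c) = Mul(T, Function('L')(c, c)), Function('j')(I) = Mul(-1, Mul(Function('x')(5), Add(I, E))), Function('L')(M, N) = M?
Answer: Rational(-1, 1012) ≈ -0.00098814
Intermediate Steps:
E = -7 (E = Add(-7, Mul(Rational(1, 8), 0)) = Add(-7, 0) = -7)
Function('x')(Z) = Mul(Add(-3, Z), Add(6, Z))
Function('j')(I) = Add(154, Mul(-22, I)) (Function('j')(I) = Mul(-1, Mul(Add(-18, Pow(5, 2), Mul(3, 5)), Add(I, -7))) = Mul(-1, Mul(Add(-18, 25, 15), Add(-7, I))) = Mul(-1, Mul(22, Add(-7, I))) = Mul(-1, Add(-154, Mul(22, I))) = Add(154, Mul(-22, I)))
Function('K')(c) = Mul(-2, c)
Pow(Function('K')(Function('j')(-16)), -1) = Pow(Mul(-2, Add(154, Mul(-22, -16))), -1) = Pow(Mul(-2, Add(154, 352)), -1) = Pow(Mul(-2, 506), -1) = Pow(-1012, -1) = Rational(-1, 1012)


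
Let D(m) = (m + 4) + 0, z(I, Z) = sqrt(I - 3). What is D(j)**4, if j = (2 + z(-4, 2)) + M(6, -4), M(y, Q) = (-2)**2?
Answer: (10 + I*sqrt(7))**4 ≈ 5849.0 + 9842.2*I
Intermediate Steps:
M(y, Q) = 4
z(I, Z) = sqrt(-3 + I)
j = 6 + I*sqrt(7) (j = (2 + sqrt(-3 - 4)) + 4 = (2 + sqrt(-7)) + 4 = (2 + I*sqrt(7)) + 4 = 6 + I*sqrt(7) ≈ 6.0 + 2.6458*I)
D(m) = 4 + m (D(m) = (4 + m) + 0 = 4 + m)
D(j)**4 = (4 + (6 + I*sqrt(7)))**4 = (10 + I*sqrt(7))**4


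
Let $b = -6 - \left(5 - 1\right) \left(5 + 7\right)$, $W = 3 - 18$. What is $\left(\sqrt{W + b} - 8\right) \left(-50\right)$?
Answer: $400 - 50 i \sqrt{69} \approx 400.0 - 415.33 i$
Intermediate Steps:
$W = -15$ ($W = 3 - 18 = -15$)
$b = -54$ ($b = -6 - 4 \cdot 12 = -6 - 48 = -54$)
$\left(\sqrt{W + b} - 8\right) \left(-50\right) = \left(\sqrt{-15 - 54} - 8\right) \left(-50\right) = \left(\sqrt{-69} - 8\right) \left(-50\right) = \left(i \sqrt{69} - 8\right) \left(-50\right) = \left(-8 + i \sqrt{69}\right) \left(-50\right) = 400 - 50 i \sqrt{69}$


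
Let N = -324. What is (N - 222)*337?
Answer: -184002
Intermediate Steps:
(N - 222)*337 = (-324 - 222)*337 = -546*337 = -184002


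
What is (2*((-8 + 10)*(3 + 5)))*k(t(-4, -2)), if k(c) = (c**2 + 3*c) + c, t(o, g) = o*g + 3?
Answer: 5280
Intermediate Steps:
t(o, g) = 3 + g*o (t(o, g) = g*o + 3 = 3 + g*o)
k(c) = c**2 + 4*c
(2*((-8 + 10)*(3 + 5)))*k(t(-4, -2)) = (2*((-8 + 10)*(3 + 5)))*((3 - 2*(-4))*(4 + (3 - 2*(-4)))) = (2*(2*8))*((3 + 8)*(4 + (3 + 8))) = (2*16)*(11*(4 + 11)) = 32*(11*15) = 32*165 = 5280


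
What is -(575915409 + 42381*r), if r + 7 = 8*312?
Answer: -681401718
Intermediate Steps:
r = 2489 (r = -7 + 8*312 = -7 + 2496 = 2489)
-(575915409 + 42381*r) = -42381/(1/(2489 + 13589)) = -42381/(1/16078) = -42381/1/16078 = -42381*16078 = -681401718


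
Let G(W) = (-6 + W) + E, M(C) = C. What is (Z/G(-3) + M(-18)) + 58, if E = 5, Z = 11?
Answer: 149/4 ≈ 37.250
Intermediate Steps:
G(W) = -1 + W (G(W) = (-6 + W) + 5 = -1 + W)
(Z/G(-3) + M(-18)) + 58 = (11/(-1 - 3) - 18) + 58 = (11/(-4) - 18) + 58 = (11*(-1/4) - 18) + 58 = (-11/4 - 18) + 58 = -83/4 + 58 = 149/4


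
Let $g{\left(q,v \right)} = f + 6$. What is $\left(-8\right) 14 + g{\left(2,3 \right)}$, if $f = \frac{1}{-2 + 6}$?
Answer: $- \frac{423}{4} \approx -105.75$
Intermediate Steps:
$f = \frac{1}{4} \approx 0.25$
$g{\left(q,v \right)} = \frac{25}{4}$ ($g{\left(q,v \right)} = \frac{1}{4} + 6 = \frac{25}{4}$)
$\left(-8\right) 14 + g{\left(2,3 \right)} = \left(-8\right) 14 + \frac{25}{4} = -112 + \frac{25}{4} = - \frac{423}{4}$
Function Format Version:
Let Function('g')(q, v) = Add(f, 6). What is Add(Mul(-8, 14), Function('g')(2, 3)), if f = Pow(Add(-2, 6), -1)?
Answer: Rational(-423, 4) ≈ -105.75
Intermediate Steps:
f = Rational(1, 4) (f = Pow(4, -1) = Rational(1, 4) ≈ 0.25000)
Function('g')(q, v) = Rational(25, 4) (Function('g')(q, v) = Add(Rational(1, 4), 6) = Rational(25, 4))
Add(Mul(-8, 14), Function('g')(2, 3)) = Add(Mul(-8, 14), Rational(25, 4)) = Add(-112, Rational(25, 4)) = Rational(-423, 4)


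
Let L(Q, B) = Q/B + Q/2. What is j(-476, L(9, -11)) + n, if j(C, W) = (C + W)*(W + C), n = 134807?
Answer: 173219469/484 ≈ 3.5789e+5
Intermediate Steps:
L(Q, B) = Q/2 + Q/B (L(Q, B) = Q/B + Q*(½) = Q/B + Q/2 = Q/2 + Q/B)
j(C, W) = (C + W)² (j(C, W) = (C + W)*(C + W) = (C + W)²)
j(-476, L(9, -11)) + n = (-476 + ((½)*9 + 9/(-11)))² + 134807 = (-476 + (9/2 + 9*(-1/11)))² + 134807 = (-476 + (9/2 - 9/11))² + 134807 = (-476 + 81/22)² + 134807 = (-10391/22)² + 134807 = 107972881/484 + 134807 = 173219469/484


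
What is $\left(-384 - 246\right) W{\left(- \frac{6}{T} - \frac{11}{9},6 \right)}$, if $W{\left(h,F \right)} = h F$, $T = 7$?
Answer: $7860$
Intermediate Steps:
$W{\left(h,F \right)} = F h$
$\left(-384 - 246\right) W{\left(- \frac{6}{T} - \frac{11}{9},6 \right)} = \left(-384 - 246\right) 6 \left(- \frac{6}{7} - \frac{11}{9}\right) = - 630 \cdot 6 \left(\left(-6\right) \frac{1}{7} - \frac{11}{9}\right) = - 630 \cdot 6 \left(- \frac{6}{7} - \frac{11}{9}\right) = - 630 \cdot 6 \left(- \frac{131}{63}\right) = \left(-630\right) \left(- \frac{262}{21}\right) = 7860$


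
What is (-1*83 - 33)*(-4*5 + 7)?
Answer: 1508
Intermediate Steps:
(-1*83 - 33)*(-4*5 + 7) = (-83 - 33)*(-20 + 7) = -116*(-13) = 1508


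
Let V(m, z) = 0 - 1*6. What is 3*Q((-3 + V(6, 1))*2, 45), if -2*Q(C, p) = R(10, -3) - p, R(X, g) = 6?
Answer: 117/2 ≈ 58.500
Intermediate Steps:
V(m, z) = -6 (V(m, z) = 0 - 6 = -6)
Q(C, p) = -3 + p/2 (Q(C, p) = -(6 - p)/2 = -3 + p/2)
3*Q((-3 + V(6, 1))*2, 45) = 3*(-3 + (½)*45) = 3*(-3 + 45/2) = 3*(39/2) = 117/2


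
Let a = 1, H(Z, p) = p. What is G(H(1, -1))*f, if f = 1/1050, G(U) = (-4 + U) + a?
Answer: -2/525 ≈ -0.0038095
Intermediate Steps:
G(U) = -3 + U (G(U) = (-4 + U) + 1 = -3 + U)
f = 1/1050 ≈ 0.00095238
G(H(1, -1))*f = (-3 - 1)*(1/1050) = -4*1/1050 = -2/525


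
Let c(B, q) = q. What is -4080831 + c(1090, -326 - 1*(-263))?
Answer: -4080894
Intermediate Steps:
-4080831 + c(1090, -326 - 1*(-263)) = -4080831 + (-326 - 1*(-263)) = -4080831 + (-326 + 263) = -4080831 - 63 = -4080894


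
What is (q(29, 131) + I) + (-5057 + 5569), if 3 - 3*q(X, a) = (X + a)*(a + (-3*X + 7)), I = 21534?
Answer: 19327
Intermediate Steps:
q(X, a) = 1 - (X + a)*(7 + a - 3*X)/3 (q(X, a) = 1 - (X + a)*(a + (-3*X + 7))/3 = 1 - (X + a)*(a + (7 - 3*X))/3 = 1 - (X + a)*(7 + a - 3*X)/3)
(q(29, 131) + I) + (-5057 + 5569) = ((1 + 29² - 7/3*29 - 7/3*131 - ⅓*131² + (⅔)*29*131) + 21534) + (-5057 + 5569) = ((1 + 841 - 203/3 - 917/3 - ⅓*17161 + 7598/3) + 21534) + 512 = ((1 + 841 - 203/3 - 917/3 - 17161/3 + 7598/3) + 21534) + 512 = (-2719 + 21534) + 512 = 18815 + 512 = 19327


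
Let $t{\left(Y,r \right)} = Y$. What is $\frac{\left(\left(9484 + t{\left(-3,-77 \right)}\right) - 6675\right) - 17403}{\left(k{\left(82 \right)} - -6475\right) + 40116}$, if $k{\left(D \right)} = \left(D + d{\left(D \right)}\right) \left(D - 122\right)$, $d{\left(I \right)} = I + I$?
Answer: $- \frac{1327}{3341} \approx -0.39719$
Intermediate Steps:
$d{\left(I \right)} = 2 I$
$k{\left(D \right)} = 3 D \left(-122 + D\right)$ ($k{\left(D \right)} = \left(D + 2 D\right) \left(D - 122\right) = 3 D \left(-122 + D\right)$)
$\frac{\left(\left(9484 + t{\left(-3,-77 \right)}\right) - 6675\right) - 17403}{\left(k{\left(82 \right)} - -6475\right) + 40116} = \frac{\left(\left(9484 - 3\right) - 6675\right) - 17403}{\left(3 \cdot 82 \left(-122 + 82\right) - -6475\right) + 40116} = \frac{\left(9481 - 6675\right) - 17403}{\left(3 \cdot 82 \left(-40\right) + 6475\right) + 40116} = \frac{2806 - 17403}{\left(-9840 + 6475\right) + 40116} = - \frac{14597}{-3365 + 40116} = - \frac{14597}{36751} = \left(-14597\right) \frac{1}{36751} = - \frac{1327}{3341}$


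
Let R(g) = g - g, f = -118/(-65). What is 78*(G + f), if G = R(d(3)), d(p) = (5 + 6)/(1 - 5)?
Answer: 708/5 ≈ 141.60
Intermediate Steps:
f = 118/65 (f = -118*(-1/65) = 118/65 ≈ 1.8154)
d(p) = -11/4 (d(p) = 11/(-4) = 11*(-1/4) = -11/4)
R(g) = 0
G = 0
78*(G + f) = 78*(0 + 118/65) = 78*(118/65) = 708/5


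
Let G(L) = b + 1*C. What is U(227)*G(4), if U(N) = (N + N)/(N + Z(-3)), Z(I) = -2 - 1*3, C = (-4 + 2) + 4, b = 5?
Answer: 1589/111 ≈ 14.315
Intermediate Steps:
C = 2 (C = -2 + 4 = 2)
Z(I) = -5 (Z(I) = -2 - 3 = -5)
U(N) = 2*N/(-5 + N) (U(N) = (N + N)/(N - 5) = (2*N)/(-5 + N) = 2*N/(-5 + N))
G(L) = 7 (G(L) = 5 + 1*2 = 5 + 2 = 7)
U(227)*G(4) = (2*227/(-5 + 227))*7 = (2*227/222)*7 = (2*227*(1/222))*7 = (227/111)*7 = 1589/111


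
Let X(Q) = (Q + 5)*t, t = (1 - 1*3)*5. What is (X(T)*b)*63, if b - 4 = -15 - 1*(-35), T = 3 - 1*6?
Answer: -30240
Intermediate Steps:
T = -3 (T = 3 - 6 = -3)
t = -10 (t = (1 - 3)*5 = -2*5 = -10)
b = 24 (b = 4 + (-15 - 1*(-35)) = 4 + (-15 + 35) = 4 + 20 = 24)
X(Q) = -50 - 10*Q (X(Q) = (Q + 5)*(-10) = (5 + Q)*(-10) = -50 - 10*Q)
(X(T)*b)*63 = ((-50 - 10*(-3))*24)*63 = ((-50 + 30)*24)*63 = -20*24*63 = -480*63 = -30240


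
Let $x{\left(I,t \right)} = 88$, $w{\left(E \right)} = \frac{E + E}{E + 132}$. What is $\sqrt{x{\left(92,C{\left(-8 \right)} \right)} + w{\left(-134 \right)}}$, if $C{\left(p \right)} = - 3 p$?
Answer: $\sqrt{222} \approx 14.9$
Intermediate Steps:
$w{\left(E \right)} = \frac{2 E}{132 + E}$
$\sqrt{x{\left(92,C{\left(-8 \right)} \right)} + w{\left(-134 \right)}} = \sqrt{88 + 2 \left(-134\right) \frac{1}{132 - 134}} = \sqrt{88 + 2 \left(-134\right) \frac{1}{-2}} = \sqrt{88 + 2 \left(-134\right) \left(- \frac{1}{2}\right)} = \sqrt{88 + 134} = \sqrt{222}$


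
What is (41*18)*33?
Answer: 24354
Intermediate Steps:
(41*18)*33 = 738*33 = 24354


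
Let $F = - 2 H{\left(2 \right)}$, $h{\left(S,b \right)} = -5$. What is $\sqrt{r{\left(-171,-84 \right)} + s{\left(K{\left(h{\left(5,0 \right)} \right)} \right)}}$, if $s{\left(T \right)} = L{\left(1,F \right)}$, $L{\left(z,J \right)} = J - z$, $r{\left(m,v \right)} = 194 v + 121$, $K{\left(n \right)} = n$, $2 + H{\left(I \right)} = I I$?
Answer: $2 i \sqrt{4045} \approx 127.2 i$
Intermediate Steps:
$H{\left(I \right)} = -2 + I^{2}$ ($H{\left(I \right)} = -2 + I I = -2 + I^{2}$)
$r{\left(m,v \right)} = 121 + 194 v$
$F = -4$ ($F = - 2 \left(-2 + 2^{2}\right) = - 2 \left(-2 + 4\right) = \left(-2\right) 2 = -4$)
$s{\left(T \right)} = -5$ ($s{\left(T \right)} = -4 - 1 = -5$)
$\sqrt{r{\left(-171,-84 \right)} + s{\left(K{\left(h{\left(5,0 \right)} \right)} \right)}} = \sqrt{\left(121 + 194 \left(-84\right)\right) - 5} = \sqrt{\left(121 - 16296\right) - 5} = \sqrt{-16175 - 5} = \sqrt{-16180} = 2 i \sqrt{4045}$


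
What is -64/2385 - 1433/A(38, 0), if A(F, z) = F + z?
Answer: -3420137/90630 ≈ -37.737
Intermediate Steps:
-64/2385 - 1433/A(38, 0) = -64/2385 - 1433/(38 + 0) = -64*1/2385 - 1433/38 = -64/2385 - 1433*1/38 = -64/2385 - 1433/38 = -3420137/90630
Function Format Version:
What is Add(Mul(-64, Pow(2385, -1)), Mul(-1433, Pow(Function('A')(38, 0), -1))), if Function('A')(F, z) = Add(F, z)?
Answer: Rational(-3420137, 90630) ≈ -37.737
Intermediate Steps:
Add(Mul(-64, Pow(2385, -1)), Mul(-1433, Pow(Function('A')(38, 0), -1))) = Add(Mul(-64, Pow(2385, -1)), Mul(-1433, Pow(Add(38, 0), -1))) = Add(Mul(-64, Rational(1, 2385)), Mul(-1433, Pow(38, -1))) = Add(Rational(-64, 2385), Mul(-1433, Rational(1, 38))) = Add(Rational(-64, 2385), Rational(-1433, 38)) = Rational(-3420137, 90630)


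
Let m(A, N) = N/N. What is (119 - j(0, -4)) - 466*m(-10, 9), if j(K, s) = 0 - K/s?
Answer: -347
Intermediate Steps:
m(A, N) = 1
j(K, s) = -K/s (j(K, s) = 0 - K/s = -K/s)
(119 - j(0, -4)) - 466*m(-10, 9) = (119 - (-1)*0/(-4)) - 466*1 = (119 - (-1)*0*(-1)/4) - 466 = (119 - 1*0) - 466 = (119 + 0) - 466 = 119 - 466 = -347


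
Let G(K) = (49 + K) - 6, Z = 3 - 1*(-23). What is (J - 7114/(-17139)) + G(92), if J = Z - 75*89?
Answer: -111636332/17139 ≈ -6513.6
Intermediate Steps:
Z = 26 (Z = 3 + 23 = 26)
J = -6649 (J = 26 - 75*89 = 26 - 6675 = -6649)
G(K) = 43 + K
(J - 7114/(-17139)) + G(92) = (-6649 - 7114/(-17139)) + (43 + 92) = (-6649 - 7114*(-1/17139)) + 135 = (-6649 + 7114/17139) + 135 = -113950097/17139 + 135 = -111636332/17139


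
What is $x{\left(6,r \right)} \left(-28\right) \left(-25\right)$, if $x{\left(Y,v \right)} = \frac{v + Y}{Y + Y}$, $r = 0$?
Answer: $350$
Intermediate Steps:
$x{\left(Y,v \right)} = \frac{Y + v}{2 Y}$
$x{\left(6,r \right)} \left(-28\right) \left(-25\right) = \frac{6 + 0}{2 \cdot 6} \left(-28\right) \left(-25\right) = \frac{1}{2} \cdot \frac{1}{6} \cdot 6 \left(-28\right) \left(-25\right) = \frac{1}{2} \left(-28\right) \left(-25\right) = \left(-14\right) \left(-25\right) = 350$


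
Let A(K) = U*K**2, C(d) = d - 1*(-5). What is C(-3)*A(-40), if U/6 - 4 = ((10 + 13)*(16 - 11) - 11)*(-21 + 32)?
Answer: 22041600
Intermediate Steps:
U = 6888 (U = 24 + 6*(((10 + 13)*(16 - 11) - 11)*(-21 + 32)) = 24 + 6*((23*5 - 11)*11) = 24 + 6*((115 - 11)*11) = 24 + 6*(104*11) = 24 + 6*1144 = 24 + 6864 = 6888)
C(d) = 5 + d (C(d) = d + 5 = 5 + d)
A(K) = 6888*K**2
C(-3)*A(-40) = (5 - 3)*(6888*(-40)**2) = 2*(6888*1600) = 2*11020800 = 22041600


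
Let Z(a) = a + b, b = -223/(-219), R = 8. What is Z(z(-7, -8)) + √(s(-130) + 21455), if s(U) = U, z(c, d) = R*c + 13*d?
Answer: -34817/219 + 5*√853 ≈ -12.951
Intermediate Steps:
z(c, d) = 8*c + 13*d
b = 223/219 (b = -223*(-1/219) = 223/219 ≈ 1.0183)
Z(a) = 223/219 + a (Z(a) = a + 223/219 = 223/219 + a)
Z(z(-7, -8)) + √(s(-130) + 21455) = (223/219 + (8*(-7) + 13*(-8))) + √(-130 + 21455) = (223/219 + (-56 - 104)) + √21325 = (223/219 - 160) + 5*√853 = -34817/219 + 5*√853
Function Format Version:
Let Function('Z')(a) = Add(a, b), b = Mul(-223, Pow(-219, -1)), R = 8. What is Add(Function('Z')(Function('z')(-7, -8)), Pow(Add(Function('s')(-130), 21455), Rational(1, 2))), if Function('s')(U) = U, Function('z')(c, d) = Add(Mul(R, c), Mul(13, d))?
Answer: Add(Rational(-34817, 219), Mul(5, Pow(853, Rational(1, 2)))) ≈ -12.951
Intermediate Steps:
Function('z')(c, d) = Add(Mul(8, c), Mul(13, d))
b = Rational(223, 219) (b = Mul(-223, Rational(-1, 219)) = Rational(223, 219) ≈ 1.0183)
Function('Z')(a) = Add(Rational(223, 219), a) (Function('Z')(a) = Add(a, Rational(223, 219)) = Add(Rational(223, 219), a))
Add(Function('Z')(Function('z')(-7, -8)), Pow(Add(Function('s')(-130), 21455), Rational(1, 2))) = Add(Add(Rational(223, 219), Add(Mul(8, -7), Mul(13, -8))), Pow(Add(-130, 21455), Rational(1, 2))) = Add(Add(Rational(223, 219), Add(-56, -104)), Pow(21325, Rational(1, 2))) = Add(Add(Rational(223, 219), -160), Mul(5, Pow(853, Rational(1, 2)))) = Add(Rational(-34817, 219), Mul(5, Pow(853, Rational(1, 2))))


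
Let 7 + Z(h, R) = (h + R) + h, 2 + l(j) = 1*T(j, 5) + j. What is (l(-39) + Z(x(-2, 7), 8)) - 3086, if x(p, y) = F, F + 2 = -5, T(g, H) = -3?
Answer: -3143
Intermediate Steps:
F = -7 (F = -2 - 5 = -7)
l(j) = -5 + j (l(j) = -2 + (1*(-3) + j) = -2 + (-3 + j) = -5 + j)
x(p, y) = -7
Z(h, R) = -7 + R + 2*h (Z(h, R) = -7 + ((h + R) + h) = -7 + ((R + h) + h) = -7 + (R + 2*h) = -7 + R + 2*h)
(l(-39) + Z(x(-2, 7), 8)) - 3086 = ((-5 - 39) + (-7 + 8 + 2*(-7))) - 3086 = (-44 + (-7 + 8 - 14)) - 3086 = (-44 - 13) - 3086 = -57 - 3086 = -3143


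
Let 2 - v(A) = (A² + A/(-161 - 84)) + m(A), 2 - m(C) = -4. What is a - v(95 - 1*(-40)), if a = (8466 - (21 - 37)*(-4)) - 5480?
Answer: 1036372/49 ≈ 21150.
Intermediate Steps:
m(C) = 6 (m(C) = 2 - 1*(-4) = 2 + 4 = 6)
v(A) = -4 - A² + A/245 (v(A) = 2 - ((A² + A/(-161 - 84)) + 6) = 2 - ((A² + A/(-245)) + 6) = 2 - ((A² - A/245) + 6) = 2 - (6 + A² - A/245) = 2 + (-6 - A² + A/245) = -4 - A² + A/245)
a = 2922 (a = (8466 - (-16)*(-4)) - 5480 = (8466 - 1*64) - 5480 = (8466 - 64) - 5480 = 8402 - 5480 = 2922)
a - v(95 - 1*(-40)) = 2922 - (-4 - (95 - 1*(-40))² + (95 - 1*(-40))/245) = 2922 - (-4 - (95 + 40)² + (95 + 40)/245) = 2922 - (-4 - 1*135² + (1/245)*135) = 2922 - (-4 - 1*18225 + 27/49) = 2922 - (-4 - 18225 + 27/49) = 2922 - 1*(-893194/49) = 2922 + 893194/49 = 1036372/49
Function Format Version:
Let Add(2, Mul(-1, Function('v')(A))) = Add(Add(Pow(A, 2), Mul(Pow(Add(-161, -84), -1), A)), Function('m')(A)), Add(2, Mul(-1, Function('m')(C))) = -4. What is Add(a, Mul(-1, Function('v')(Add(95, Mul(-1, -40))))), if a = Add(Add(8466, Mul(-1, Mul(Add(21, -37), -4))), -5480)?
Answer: Rational(1036372, 49) ≈ 21150.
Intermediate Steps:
Function('m')(C) = 6 (Function('m')(C) = Add(2, Mul(-1, -4)) = Add(2, 4) = 6)
Function('v')(A) = Add(-4, Mul(-1, Pow(A, 2)), Mul(Rational(1, 245), A)) (Function('v')(A) = Add(2, Mul(-1, Add(Add(Pow(A, 2), Mul(Pow(Add(-161, -84), -1), A)), 6))) = Add(2, Mul(-1, Add(Add(Pow(A, 2), Mul(Pow(-245, -1), A)), 6))) = Add(2, Mul(-1, Add(Add(Pow(A, 2), Mul(Rational(-1, 245), A)), 6))) = Add(2, Mul(-1, Add(6, Pow(A, 2), Mul(Rational(-1, 245), A)))) = Add(2, Add(-6, Mul(-1, Pow(A, 2)), Mul(Rational(1, 245), A))) = Add(-4, Mul(-1, Pow(A, 2)), Mul(Rational(1, 245), A)))
a = 2922 (a = Add(Add(8466, Mul(-1, Mul(-16, -4))), -5480) = Add(Add(8466, Mul(-1, 64)), -5480) = Add(Add(8466, -64), -5480) = Add(8402, -5480) = 2922)
Add(a, Mul(-1, Function('v')(Add(95, Mul(-1, -40))))) = Add(2922, Mul(-1, Add(-4, Mul(-1, Pow(Add(95, Mul(-1, -40)), 2)), Mul(Rational(1, 245), Add(95, Mul(-1, -40)))))) = Add(2922, Mul(-1, Add(-4, Mul(-1, Pow(Add(95, 40), 2)), Mul(Rational(1, 245), Add(95, 40))))) = Add(2922, Mul(-1, Add(-4, Mul(-1, Pow(135, 2)), Mul(Rational(1, 245), 135)))) = Add(2922, Mul(-1, Add(-4, Mul(-1, 18225), Rational(27, 49)))) = Add(2922, Mul(-1, Add(-4, -18225, Rational(27, 49)))) = Add(2922, Mul(-1, Rational(-893194, 49))) = Add(2922, Rational(893194, 49)) = Rational(1036372, 49)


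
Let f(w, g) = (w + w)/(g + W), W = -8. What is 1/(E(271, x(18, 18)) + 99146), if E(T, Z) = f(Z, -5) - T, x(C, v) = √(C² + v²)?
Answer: 16709875/1652188888033 + 468*√2/1652188888033 ≈ 1.0114e-5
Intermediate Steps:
f(w, g) = 2*w/(-8 + g) (f(w, g) = (w + w)/(g - 8) = (2*w)/(-8 + g) = 2*w/(-8 + g))
E(T, Z) = -T - 2*Z/13 (E(T, Z) = 2*Z/(-8 - 5) - T = 2*Z/(-13) - T = 2*Z*(-1/13) - T = -2*Z/13 - T = -T - 2*Z/13)
1/(E(271, x(18, 18)) + 99146) = 1/((-1*271 - 2*√(18² + 18²)/13) + 99146) = 1/((-271 - 2*√(324 + 324)/13) + 99146) = 1/((-271 - 36*√2/13) + 99146) = 1/(98875 - 36*√2/13)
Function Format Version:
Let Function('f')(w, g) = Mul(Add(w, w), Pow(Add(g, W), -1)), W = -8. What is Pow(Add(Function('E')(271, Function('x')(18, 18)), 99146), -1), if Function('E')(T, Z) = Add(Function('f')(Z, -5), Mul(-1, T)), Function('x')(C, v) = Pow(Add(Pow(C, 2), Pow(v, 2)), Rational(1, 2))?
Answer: Add(Rational(16709875, 1652188888033), Mul(Rational(468, 1652188888033), Pow(2, Rational(1, 2)))) ≈ 1.0114e-5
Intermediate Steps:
Function('f')(w, g) = Mul(2, w, Pow(Add(-8, g), -1)) (Function('f')(w, g) = Mul(Add(w, w), Pow(Add(g, -8), -1)) = Mul(Mul(2, w), Pow(Add(-8, g), -1)) = Mul(2, w, Pow(Add(-8, g), -1)))
Function('E')(T, Z) = Add(Mul(-1, T), Mul(Rational(-2, 13), Z)) (Function('E')(T, Z) = Add(Mul(2, Z, Pow(Add(-8, -5), -1)), Mul(-1, T)) = Add(Mul(2, Z, Pow(-13, -1)), Mul(-1, T)) = Add(Mul(2, Z, Rational(-1, 13)), Mul(-1, T)) = Add(Mul(Rational(-2, 13), Z), Mul(-1, T)) = Add(Mul(-1, T), Mul(Rational(-2, 13), Z)))
Pow(Add(Function('E')(271, Function('x')(18, 18)), 99146), -1) = Pow(Add(Add(Mul(-1, 271), Mul(Rational(-2, 13), Pow(Add(Pow(18, 2), Pow(18, 2)), Rational(1, 2)))), 99146), -1) = Pow(Add(Add(-271, Mul(Rational(-2, 13), Pow(Add(324, 324), Rational(1, 2)))), 99146), -1) = Pow(Add(Add(-271, Mul(Rational(-2, 13), Pow(648, Rational(1, 2)))), 99146), -1) = Pow(Add(Add(-271, Mul(Rational(-2, 13), Mul(18, Pow(2, Rational(1, 2))))), 99146), -1) = Pow(Add(Add(-271, Mul(Rational(-36, 13), Pow(2, Rational(1, 2)))), 99146), -1) = Pow(Add(98875, Mul(Rational(-36, 13), Pow(2, Rational(1, 2)))), -1)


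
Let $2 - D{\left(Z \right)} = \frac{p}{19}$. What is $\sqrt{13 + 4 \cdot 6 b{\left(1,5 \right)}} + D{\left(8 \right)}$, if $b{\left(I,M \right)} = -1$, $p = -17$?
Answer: $\frac{55}{19} + i \sqrt{11} \approx 2.8947 + 3.3166 i$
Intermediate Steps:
$D{\left(Z \right)} = \frac{55}{19}$ ($D{\left(Z \right)} = 2 - - \frac{17}{19} = 2 + \frac{17}{19} = \frac{55}{19}$)
$\sqrt{13 + 4 \cdot 6 b{\left(1,5 \right)}} + D{\left(8 \right)} = \sqrt{13 + 4 \cdot 6 \left(-1\right)} + \frac{55}{19} = \sqrt{13 + 4 \left(-6\right)} + \frac{55}{19} = \sqrt{13 - 24} + \frac{55}{19} = \sqrt{-11} + \frac{55}{19} = i \sqrt{11} + \frac{55}{19} = \frac{55}{19} + i \sqrt{11}$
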